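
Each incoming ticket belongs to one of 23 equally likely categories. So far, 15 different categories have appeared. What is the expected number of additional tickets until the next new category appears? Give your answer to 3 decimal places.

Each ticket yields a new category with probability (23-15)/23 = 8/23, so the wait is geometric with mean 23/8.
E = 23/8 = 2.8750.

2.875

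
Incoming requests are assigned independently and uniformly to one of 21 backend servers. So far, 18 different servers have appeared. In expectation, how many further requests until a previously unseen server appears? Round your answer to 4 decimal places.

The number of requests until the next new server is geometric with success probability 3/21, so its mean is 21/3.
E = 21/3 = 7.00000.

7.0000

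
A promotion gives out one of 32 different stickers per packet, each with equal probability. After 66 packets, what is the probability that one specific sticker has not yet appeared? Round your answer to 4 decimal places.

On each packet the fixed sticker fails to appear with probability 31/32.
P(still missing after 66) = (31/32)^66 = 0.12302.

0.1230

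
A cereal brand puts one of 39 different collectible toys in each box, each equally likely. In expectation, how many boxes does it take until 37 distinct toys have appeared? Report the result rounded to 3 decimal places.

Going from k to k+1 distinct takes a geometric number of boxes with mean 39/(39-k).
Sum over k = 0,...,36: E = 39/39 + 39/38 + 39/37 + ... + 39/4 + 39/3 = 107.3882.

107.388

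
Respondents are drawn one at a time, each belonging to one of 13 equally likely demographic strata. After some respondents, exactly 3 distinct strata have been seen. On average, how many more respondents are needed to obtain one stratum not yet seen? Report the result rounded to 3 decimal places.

1.300

The number of respondents until the next new stratum is geometric with success probability 10/13, so its mean is 13/10.
E = 13/10 = 1.3000.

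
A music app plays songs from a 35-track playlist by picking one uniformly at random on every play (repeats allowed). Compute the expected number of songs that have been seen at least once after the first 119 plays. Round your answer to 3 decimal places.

For each song, P(seen in 119 plays) = 1 - (34/35)^119 = 0.9682.
By linearity of expectation, E[distinct seen] = 35·(1 - (34/35)^119) = 33.8884.

33.888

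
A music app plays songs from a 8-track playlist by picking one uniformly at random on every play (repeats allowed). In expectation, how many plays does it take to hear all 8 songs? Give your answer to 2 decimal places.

After k distinct songs have appeared, the next play gives a new one with probability (8-k)/8, so the expected wait for the (k+1)-th is 8/(8-k).
E[T] = 8/8 + 8/7 + 8/6 + ... + 8/2 + 8/1 = 8·H_{8}.
H_{8} = 2.718, so E[T] = 21.743.

21.74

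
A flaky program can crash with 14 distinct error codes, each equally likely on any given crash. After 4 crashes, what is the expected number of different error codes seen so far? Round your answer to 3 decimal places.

For each error code, P(seen in 4 crashes) = 1 - (13/14)^4 = 0.2565.
By linearity of expectation, E[distinct seen] = 14·(1 - (13/14)^4) = 3.5915.

3.591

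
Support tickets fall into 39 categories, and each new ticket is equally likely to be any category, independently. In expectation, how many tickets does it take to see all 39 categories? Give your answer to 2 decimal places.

After k distinct categories have appeared, the next ticket gives a new one with probability (39-k)/39, so the expected wait for the (k+1)-th is 39/(39-k).
E[T] = 39/39 + 39/38 + 39/37 + ... + 39/2 + 39/1 = 39·H_{39}.
H_{39} = 4.254, so E[T] = 165.888.

165.89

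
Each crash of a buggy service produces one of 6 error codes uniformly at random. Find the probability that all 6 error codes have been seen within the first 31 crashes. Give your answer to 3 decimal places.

By inclusion–exclusion over which error codes are missing,
P(all seen) = Σ_{j=0}^{6} (-1)^j C(6,j)((6-j)/6)^31
= 1.0000 - 0.0211 + 0.0001 - 0.0000 + 0.0000 - 0.0000 + 0.0000
= 0.9790.

0.979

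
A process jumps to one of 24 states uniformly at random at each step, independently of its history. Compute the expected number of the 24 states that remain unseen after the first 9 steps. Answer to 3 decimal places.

16.363

For each state, P(unseen after 9) = (23/24)^9 = 0.6818.
By linearity of expectation, E[unseen] = 24·(23/24)^9 = 16.3629.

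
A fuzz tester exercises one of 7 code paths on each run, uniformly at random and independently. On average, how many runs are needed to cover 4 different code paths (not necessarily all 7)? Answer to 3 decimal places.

5.317

Going from k to k+1 distinct takes a geometric number of runs with mean 7/(7-k).
Sum over k = 0,...,3: E = 7/7 + 7/6 + 7/5 + 7/4 = 5.3167.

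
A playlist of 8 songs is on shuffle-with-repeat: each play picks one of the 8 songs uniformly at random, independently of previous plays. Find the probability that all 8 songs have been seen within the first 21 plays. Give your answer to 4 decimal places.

0.5793

Let A_i be the event that song i is missing after 21 plays. By inclusion–exclusion on the A_i,
P(all seen) = Σ_{j=0}^{8} (-1)^j C(8,j)((8-j)/8)^21
= 1.00000 - 0.48446 + 0.06660 - 0.00290 + 0.00003 - 0.00000 + 0.00000 - 0.00000 + 0.00000
= 0.57927.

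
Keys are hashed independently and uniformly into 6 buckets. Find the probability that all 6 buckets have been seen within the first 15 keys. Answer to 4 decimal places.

0.6442

By inclusion–exclusion over which buckets are missing,
P(all seen) = Σ_{j=0}^{6} (-1)^j C(6,j)((6-j)/6)^15
= 1.00000 - 0.38943 + 0.03425 - 0.00061 + 0.00000 - 0.00000 + 0.00000
= 0.64421.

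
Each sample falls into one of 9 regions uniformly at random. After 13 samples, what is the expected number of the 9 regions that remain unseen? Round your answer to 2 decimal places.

1.95

For each region, P(unseen after 13) = (8/9)^13 = 0.216.
By linearity of expectation, E[unseen] = 9·(8/9)^13 = 1.947.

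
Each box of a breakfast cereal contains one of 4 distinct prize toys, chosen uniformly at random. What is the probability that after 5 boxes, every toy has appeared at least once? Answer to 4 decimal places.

By inclusion–exclusion over which toys are missing,
P(all seen) = Σ_{j=0}^{4} (-1)^j C(4,j)((4-j)/4)^5
= 1.00000 - 0.94922 + 0.18750 - 0.00391 + 0.00000
= 0.23438.

0.2344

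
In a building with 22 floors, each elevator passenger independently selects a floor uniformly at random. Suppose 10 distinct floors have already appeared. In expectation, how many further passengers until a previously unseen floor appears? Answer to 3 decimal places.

The number of passengers until the next new floor is geometric with success probability 12/22, so its mean is 22/12.
E = 22/12 = 1.8333.

1.833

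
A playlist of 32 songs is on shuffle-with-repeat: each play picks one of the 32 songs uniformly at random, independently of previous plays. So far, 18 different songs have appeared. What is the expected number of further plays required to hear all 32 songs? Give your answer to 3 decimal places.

From k distinct to k+1 distinct takes on average 32/(32-k) plays.
Sum over k = 18,...,31: E = 32/14 + 32/13 + 32/12 + ... + 32/2 + 32/1 = 104.0500.

104.050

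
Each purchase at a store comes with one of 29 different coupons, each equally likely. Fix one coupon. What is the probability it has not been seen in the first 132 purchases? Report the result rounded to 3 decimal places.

0.010

On each purchase the fixed coupon fails to appear with probability 28/29.
P(still missing after 132) = (28/29)^132 = 0.0097.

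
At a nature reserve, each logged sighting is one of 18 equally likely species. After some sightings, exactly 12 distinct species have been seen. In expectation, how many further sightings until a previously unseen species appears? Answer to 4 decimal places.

3.0000

Each sighting yields a new species with probability (18-12)/18 = 6/18, so the wait is geometric with mean 18/6.
E = 18/6 = 3.00000.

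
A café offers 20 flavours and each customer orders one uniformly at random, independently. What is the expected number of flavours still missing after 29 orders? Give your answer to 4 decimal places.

For each flavour, P(unseen after 29) = (19/20)^29 = 0.22594.
By linearity of expectation, E[unseen] = 20·(19/20)^29 = 4.51871.

4.5187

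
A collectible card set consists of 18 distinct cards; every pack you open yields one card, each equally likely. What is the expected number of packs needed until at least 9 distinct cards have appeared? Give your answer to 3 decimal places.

11.991

With k distinct cards already seen, the next new one arrives after an expected 18/(18-k) packs.
Sum over k = 0,...,8: E = 18/18 + 18/17 + 18/16 + ... + 18/11 + 18/10 = 11.9905.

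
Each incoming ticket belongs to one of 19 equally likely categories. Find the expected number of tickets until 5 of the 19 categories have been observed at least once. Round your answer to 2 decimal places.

Going from k to k+1 distinct takes a geometric number of tickets with mean 19/(19-k).
Sum over k = 0,...,4: E = 19/19 + 19/18 + 19/17 + 19/16 + 19/15 = 5.627.

5.63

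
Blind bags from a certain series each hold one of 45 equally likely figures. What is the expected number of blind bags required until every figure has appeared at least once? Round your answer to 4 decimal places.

197.7727

After k distinct figures have appeared, the next blind bag gives a new one with probability (45-k)/45, so the expected wait for the (k+1)-th is 45/(45-k).
E[T] = 45/45 + 45/44 + 45/43 + ... + 45/2 + 45/1 = 45·H_{45}.
H_{45} = 4.39495, so E[T] = 197.77267.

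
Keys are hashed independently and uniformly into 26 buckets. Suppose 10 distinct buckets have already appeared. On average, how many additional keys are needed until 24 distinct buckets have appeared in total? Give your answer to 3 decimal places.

From k distinct to k+1 distinct takes on average 26/(26-k) keys.
Sum over k = 10,...,23: E = 26/16 + 26/15 + 26/14 + ... + 26/4 + 26/3 = 48.8990.

48.899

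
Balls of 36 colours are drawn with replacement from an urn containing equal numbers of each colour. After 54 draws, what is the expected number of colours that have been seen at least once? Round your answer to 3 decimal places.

For each colour, P(seen in 54 draws) = 1 - (35/36)^54 = 0.7816.
By linearity of expectation, E[distinct seen] = 36·(1 - (35/36)^54) = 28.1360.

28.136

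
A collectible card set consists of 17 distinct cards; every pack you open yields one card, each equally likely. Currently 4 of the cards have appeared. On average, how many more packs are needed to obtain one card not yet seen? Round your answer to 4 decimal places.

The number of packs until the next new card is geometric with success probability 13/17, so its mean is 17/13.
E = 17/13 = 1.30769.

1.3077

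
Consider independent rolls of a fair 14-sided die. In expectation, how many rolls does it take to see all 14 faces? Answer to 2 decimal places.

Split into phases: going from k distinct to k+1 distinct takes on average 14/(14-k) rolls.
E[T] = 14/14 + 14/13 + 14/12 + ... + 14/2 + 14/1 = 14·H_{14}.
H_{14} = 3.252, so E[T] = 45.522.

45.52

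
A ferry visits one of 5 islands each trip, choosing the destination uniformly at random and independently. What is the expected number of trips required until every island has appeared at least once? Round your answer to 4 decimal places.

The wait to go from k to k+1 distinct islands is geometric with mean 5/(5-k).
E[T] = 5/5 + 5/4 + 5/3 + 5/2 + 5/1 = 5·H_{5}.
H_{5} = 2.28333, so E[T] = 11.41667.

11.4167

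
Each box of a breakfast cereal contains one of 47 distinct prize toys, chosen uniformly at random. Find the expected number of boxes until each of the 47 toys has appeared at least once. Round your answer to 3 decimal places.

208.584

After k distinct toys have appeared, the next box gives a new one with probability (47-k)/47, so the expected wait for the (k+1)-th is 47/(47-k).
E[T] = 47/47 + 47/46 + 47/45 + ... + 47/2 + 47/1 = 47·H_{47}.
H_{47} = 4.4380, so E[T] = 208.5843.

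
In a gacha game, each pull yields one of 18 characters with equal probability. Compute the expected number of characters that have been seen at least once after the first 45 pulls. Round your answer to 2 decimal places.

16.63

For each character, P(seen in 45 pulls) = 1 - (17/18)^45 = 0.924.
By linearity of expectation, E[distinct seen] = 18·(1 - (17/18)^45) = 16.625.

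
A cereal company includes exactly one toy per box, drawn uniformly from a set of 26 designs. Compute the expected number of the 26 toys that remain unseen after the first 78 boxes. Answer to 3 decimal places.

1.220

For each toy, P(unseen after 78) = (25/26)^78 = 0.0469.
By linearity of expectation, E[unseen] = 26·(25/26)^78 = 1.2200.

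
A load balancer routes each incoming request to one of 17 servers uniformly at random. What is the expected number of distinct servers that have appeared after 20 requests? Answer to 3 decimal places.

For each server, P(seen in 20 requests) = 1 - (16/17)^20 = 0.7025.
By linearity of expectation, E[distinct seen] = 17·(1 - (16/17)^20) = 11.9433.

11.943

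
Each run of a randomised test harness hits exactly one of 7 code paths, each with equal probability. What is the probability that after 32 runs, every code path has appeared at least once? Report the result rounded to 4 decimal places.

0.9500

Let A_i be the event that code path i is missing after 32 runs. By inclusion–exclusion on the A_i,
P(all seen) = Σ_{j=0}^{7} (-1)^j C(7,j)((7-j)/7)^32
= 1.00000 - 0.05044 + 0.00044 - 0.00000 + 0.00000 - 0.00000 + 0.00000 - 0.00000
= 0.95000.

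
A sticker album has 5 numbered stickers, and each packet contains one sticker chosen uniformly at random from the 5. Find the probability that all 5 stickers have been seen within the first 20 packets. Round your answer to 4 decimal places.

0.9427

By inclusion–exclusion over which stickers are missing,
P(all seen) = Σ_{j=0}^{5} (-1)^j C(5,j)((5-j)/5)^20
= 1.00000 - 0.05765 + 0.00037 - 0.00000 + 0.00000 - 0.00000
= 0.94272.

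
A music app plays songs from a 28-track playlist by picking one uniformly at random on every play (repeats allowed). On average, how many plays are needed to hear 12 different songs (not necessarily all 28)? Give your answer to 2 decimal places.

15.30

With k distinct songs already seen, the next new one arrives after an expected 28/(28-k) plays.
Sum over k = 0,...,11: E = 28/28 + 28/27 + 28/26 + ... + 28/18 + 28/17 = 15.300.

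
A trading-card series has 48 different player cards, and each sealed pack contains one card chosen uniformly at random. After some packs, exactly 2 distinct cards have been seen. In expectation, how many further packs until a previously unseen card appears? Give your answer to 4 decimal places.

1.0435

The number of packs until the next new card is geometric with success probability 46/48, so its mean is 48/46.
E = 48/46 = 1.04348.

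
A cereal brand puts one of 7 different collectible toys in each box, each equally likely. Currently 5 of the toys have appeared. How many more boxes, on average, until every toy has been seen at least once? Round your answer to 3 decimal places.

10.500

From k distinct to k+1 distinct takes on average 7/(7-k) boxes.
Sum over k = 5,...,6: E = 7/2 + 7/1 = 10.5000.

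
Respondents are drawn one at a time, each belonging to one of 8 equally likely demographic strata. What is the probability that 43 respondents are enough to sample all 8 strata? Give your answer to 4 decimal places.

0.9744

By inclusion–exclusion over which strata are missing,
P(all seen) = Σ_{j=0}^{8} (-1)^j C(8,j)((8-j)/8)^43
= 1.00000 - 0.02567 + 0.00012 - 0.00000 + 0.00000 - 0.00000 + 0.00000 - 0.00000 + 0.00000
= 0.97445.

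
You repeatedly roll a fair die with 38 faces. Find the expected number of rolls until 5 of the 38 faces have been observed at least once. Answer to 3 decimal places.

Going from k to k+1 distinct takes a geometric number of rolls with mean 38/(38-k).
Sum over k = 0,...,4: E = 38/38 + 38/37 + 38/36 + 38/35 + 38/34 = 5.2859.

5.286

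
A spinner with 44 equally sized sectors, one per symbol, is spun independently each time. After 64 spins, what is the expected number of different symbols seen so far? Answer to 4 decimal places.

33.8967

For each symbol, P(seen in 64 spins) = 1 - (43/44)^64 = 0.77038.
By linearity of expectation, E[distinct seen] = 44·(1 - (43/44)^64) = 33.89672.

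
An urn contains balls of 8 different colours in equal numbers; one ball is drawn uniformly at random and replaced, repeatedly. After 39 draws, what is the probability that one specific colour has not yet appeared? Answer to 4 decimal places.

Each draw misses the fixed colour with probability (8-1)/8 = 7/8, independently.
P(still missing after 39) = (7/8)^39 = 0.00547.

0.0055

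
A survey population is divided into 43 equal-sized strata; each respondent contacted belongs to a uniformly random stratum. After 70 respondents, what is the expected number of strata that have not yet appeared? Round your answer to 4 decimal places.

For each stratum, P(unseen after 70) = (42/43)^70 = 0.19260.
By linearity of expectation, E[unseen] = 43·(42/43)^70 = 8.28184.

8.2818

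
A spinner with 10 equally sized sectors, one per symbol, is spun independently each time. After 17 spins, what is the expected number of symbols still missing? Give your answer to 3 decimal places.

For each symbol, P(unseen after 17) = (9/10)^17 = 0.1668.
By linearity of expectation, E[unseen] = 10·(9/10)^17 = 1.6677.

1.668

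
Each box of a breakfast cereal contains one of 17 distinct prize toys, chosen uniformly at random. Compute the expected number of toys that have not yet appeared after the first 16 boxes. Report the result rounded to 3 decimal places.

6.444

For each toy, P(unseen after 16) = (16/17)^16 = 0.3791.
By linearity of expectation, E[unseen] = 17·(16/17)^16 = 6.4445.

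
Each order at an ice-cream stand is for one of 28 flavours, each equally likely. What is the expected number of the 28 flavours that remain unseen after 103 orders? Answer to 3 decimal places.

For each flavour, P(unseen after 103) = (27/28)^103 = 0.0236.
By linearity of expectation, E[unseen] = 28·(27/28)^103 = 0.6612.

0.661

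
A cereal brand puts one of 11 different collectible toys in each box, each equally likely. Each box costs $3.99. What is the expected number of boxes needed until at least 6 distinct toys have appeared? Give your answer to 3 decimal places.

8.102

With k distinct toys already seen, the next new one arrives after an expected 11/(11-k) boxes.
Sum over k = 0,...,5: E = 11/11 + 11/10 + 11/9 + 11/8 + 11/7 + 11/6 = 8.1020.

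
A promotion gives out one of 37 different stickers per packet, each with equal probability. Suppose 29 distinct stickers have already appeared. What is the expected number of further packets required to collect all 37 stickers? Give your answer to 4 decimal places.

100.5607

The wait to go from k to k+1 distinct stickers is geometric with mean 37/(37-k).
Sum over k = 29,...,36: E = 37/8 + 37/7 + 37/6 + ... + 37/2 + 37/1 = 100.56071.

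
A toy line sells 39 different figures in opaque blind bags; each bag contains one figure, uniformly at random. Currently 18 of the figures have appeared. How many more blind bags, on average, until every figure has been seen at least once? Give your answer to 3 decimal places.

The wait to go from k to k+1 distinct figures is geometric with mean 39/(39-k).
Sum over k = 18,...,38: E = 39/21 + 39/20 + 39/19 + ... + 39/2 + 39/1 = 142.1690.

142.169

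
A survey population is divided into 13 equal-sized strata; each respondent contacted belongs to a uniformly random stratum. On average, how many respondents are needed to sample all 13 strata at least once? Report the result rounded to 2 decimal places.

The wait to go from k to k+1 distinct strata is geometric with mean 13/(13-k).
E[T] = 13/13 + 13/12 + 13/11 + ... + 13/2 + 13/1 = 13·H_{13}.
H_{13} = 3.180, so E[T] = 41.342.

41.34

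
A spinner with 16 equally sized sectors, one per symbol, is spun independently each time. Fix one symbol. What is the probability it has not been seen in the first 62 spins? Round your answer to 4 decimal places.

On each spin the fixed symbol fails to appear with probability 15/16.
P(still missing after 62) = (15/16)^62 = 0.01829.

0.0183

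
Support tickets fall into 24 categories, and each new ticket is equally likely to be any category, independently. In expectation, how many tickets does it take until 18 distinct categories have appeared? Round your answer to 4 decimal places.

31.8230

Going from k to k+1 distinct takes a geometric number of tickets with mean 24/(24-k).
Sum over k = 0,...,17: E = 24/24 + 24/23 + 24/22 + ... + 24/8 + 24/7 = 31.82300.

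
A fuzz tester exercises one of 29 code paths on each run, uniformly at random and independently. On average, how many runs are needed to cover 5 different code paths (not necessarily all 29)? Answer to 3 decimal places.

With k distinct code paths already seen, the next new one arrives after an expected 29/(29-k) runs.
Sum over k = 0,...,4: E = 29/29 + 29/28 + 29/27 + 29/26 + 29/25 = 5.3852.

5.385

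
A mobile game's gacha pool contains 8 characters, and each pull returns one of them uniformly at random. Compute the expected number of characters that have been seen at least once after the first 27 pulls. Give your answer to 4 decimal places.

7.7826

For each character, P(seen in 27 pulls) = 1 - (7/8)^27 = 0.97282.
By linearity of expectation, E[distinct seen] = 8·(1 - (7/8)^27) = 7.78258.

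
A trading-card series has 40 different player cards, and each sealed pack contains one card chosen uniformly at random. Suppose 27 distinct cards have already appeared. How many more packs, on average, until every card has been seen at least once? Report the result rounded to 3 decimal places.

From k distinct to k+1 distinct takes on average 40/(40-k) packs.
Sum over k = 27,...,39: E = 40/13 + 40/12 + 40/11 + ... + 40/2 + 40/1 = 127.2054.

127.205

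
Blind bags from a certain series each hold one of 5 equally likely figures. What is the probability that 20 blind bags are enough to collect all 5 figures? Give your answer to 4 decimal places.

Let A_i be the event that figure i is missing after 20 blind bags. By inclusion–exclusion on the A_i,
P(all seen) = Σ_{j=0}^{5} (-1)^j C(5,j)((5-j)/5)^20
= 1.00000 - 0.05765 + 0.00037 - 0.00000 + 0.00000 - 0.00000
= 0.94272.

0.9427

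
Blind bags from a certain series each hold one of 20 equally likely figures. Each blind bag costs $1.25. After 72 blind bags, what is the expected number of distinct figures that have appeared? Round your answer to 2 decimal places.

19.50

For each figure, P(seen in 72 blind bags) = 1 - (19/20)^72 = 0.975.
By linearity of expectation, E[distinct seen] = 20·(1 - (19/20)^72) = 19.502.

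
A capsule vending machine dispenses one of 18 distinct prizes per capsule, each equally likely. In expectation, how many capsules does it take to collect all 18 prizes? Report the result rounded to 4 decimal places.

62.9119

The wait to go from k to k+1 distinct prizes is geometric with mean 18/(18-k).
E[T] = 18/18 + 18/17 + 18/16 + ... + 18/2 + 18/1 = 18·H_{18}.
H_{18} = 3.49511, so E[T] = 62.91195.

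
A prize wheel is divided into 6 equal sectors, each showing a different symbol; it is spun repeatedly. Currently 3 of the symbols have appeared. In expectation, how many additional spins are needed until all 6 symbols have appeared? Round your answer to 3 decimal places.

11.000

With k distinct symbols already seen, the next new one takes an expected 6/(6-k) spins.
Sum over k = 3,...,5: E = 6/3 + 6/2 + 6/1 = 11.0000.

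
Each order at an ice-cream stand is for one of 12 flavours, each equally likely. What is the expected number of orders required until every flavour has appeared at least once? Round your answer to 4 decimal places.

After k distinct flavours have appeared, the next order gives a new one with probability (12-k)/12, so the expected wait for the (k+1)-th is 12/(12-k).
E[T] = 12/12 + 12/11 + 12/10 + ... + 12/2 + 12/1 = 12·H_{12}.
H_{12} = 3.10321, so E[T] = 37.23853.

37.2385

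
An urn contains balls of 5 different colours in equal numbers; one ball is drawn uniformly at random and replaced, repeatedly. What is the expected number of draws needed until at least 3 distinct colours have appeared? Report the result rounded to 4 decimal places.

3.9167

Going from k to k+1 distinct takes a geometric number of draws with mean 5/(5-k).
Sum over k = 0,...,2: E = 5/5 + 5/4 + 5/3 = 3.91667.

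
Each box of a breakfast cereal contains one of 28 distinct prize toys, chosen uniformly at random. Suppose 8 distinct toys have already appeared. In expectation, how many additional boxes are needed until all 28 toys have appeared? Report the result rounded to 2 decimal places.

The wait to go from k to k+1 distinct toys is geometric with mean 28/(28-k).
Sum over k = 8,...,27: E = 28/20 + 28/19 + 28/18 + ... + 28/2 + 28/1 = 100.737.

100.74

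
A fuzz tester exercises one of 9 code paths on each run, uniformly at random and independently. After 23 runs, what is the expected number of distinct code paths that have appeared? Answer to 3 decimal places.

8.401

For each code path, P(seen in 23 runs) = 1 - (8/9)^23 = 0.9334.
By linearity of expectation, E[distinct seen] = 9·(1 - (8/9)^23) = 8.4006.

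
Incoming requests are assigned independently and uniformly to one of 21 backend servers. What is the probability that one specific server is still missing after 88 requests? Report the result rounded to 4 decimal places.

Each request misses the fixed server with probability (21-1)/21 = 20/21, independently.
P(still missing after 88) = (20/21)^88 = 0.01366.

0.0137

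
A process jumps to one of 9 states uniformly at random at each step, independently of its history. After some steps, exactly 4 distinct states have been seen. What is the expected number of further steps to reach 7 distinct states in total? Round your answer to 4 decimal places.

With k distinct states already seen, the next new one takes an expected 9/(9-k) steps.
Sum over k = 4,...,6: E = 9/5 + 9/4 + 9/3 = 7.05000.

7.0500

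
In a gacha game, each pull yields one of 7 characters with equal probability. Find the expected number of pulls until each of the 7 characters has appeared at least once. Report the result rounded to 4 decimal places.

18.1500

After k distinct characters have appeared, the next pull gives a new one with probability (7-k)/7, so the expected wait for the (k+1)-th is 7/(7-k).
E[T] = 7/7 + 7/6 + 7/5 + ... + 7/2 + 7/1 = 7·H_{7}.
H_{7} = 2.59286, so E[T] = 18.15000.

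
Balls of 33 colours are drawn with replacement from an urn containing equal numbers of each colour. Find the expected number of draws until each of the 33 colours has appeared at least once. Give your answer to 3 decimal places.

134.930

Split into phases: going from k distinct to k+1 distinct takes on average 33/(33-k) draws.
E[T] = 33/33 + 33/32 + 33/31 + ... + 33/2 + 33/1 = 33·H_{33}.
H_{33} = 4.0888, so E[T] = 134.9303.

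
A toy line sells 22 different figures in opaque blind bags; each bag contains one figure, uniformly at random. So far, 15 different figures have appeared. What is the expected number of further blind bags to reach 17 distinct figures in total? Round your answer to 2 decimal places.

From k distinct to k+1 distinct takes on average 22/(22-k) blind bags.
Sum over k = 15,...,16: E = 22/7 + 22/6 = 6.810.

6.81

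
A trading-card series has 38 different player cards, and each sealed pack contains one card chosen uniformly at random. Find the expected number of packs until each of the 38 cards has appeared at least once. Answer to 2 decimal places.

160.66

The wait to go from k to k+1 distinct cards is geometric with mean 38/(38-k).
E[T] = 38/38 + 38/37 + 38/36 + ... + 38/2 + 38/1 = 38·H_{38}.
H_{38} = 4.228, so E[T] = 160.660.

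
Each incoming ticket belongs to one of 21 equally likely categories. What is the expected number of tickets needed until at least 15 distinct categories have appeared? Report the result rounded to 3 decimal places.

With k distinct categories already seen, the next new one arrives after an expected 21/(21-k) tickets.
Sum over k = 0,...,14: E = 21/21 + 21/20 + 21/19 + ... + 21/8 + 21/7 = 25.1025.

25.103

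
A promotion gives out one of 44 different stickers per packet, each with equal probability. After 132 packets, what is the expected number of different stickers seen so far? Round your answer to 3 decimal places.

41.884

For each sticker, P(seen in 132 packets) = 1 - (43/44)^132 = 0.9519.
By linearity of expectation, E[distinct seen] = 44·(1 - (43/44)^132) = 41.8839.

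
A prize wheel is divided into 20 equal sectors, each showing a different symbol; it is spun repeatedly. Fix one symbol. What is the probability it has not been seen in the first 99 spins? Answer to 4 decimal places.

On each spin the fixed symbol fails to appear with probability 19/20.
P(still missing after 99) = (19/20)^99 = 0.00623.

0.0062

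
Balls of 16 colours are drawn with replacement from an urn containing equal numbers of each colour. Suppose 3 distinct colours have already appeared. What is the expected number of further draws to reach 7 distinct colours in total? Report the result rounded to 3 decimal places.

From k distinct to k+1 distinct takes on average 16/(16-k) draws.
Sum over k = 3,...,6: E = 16/13 + 16/12 + 16/11 + 16/10 = 5.6186.

5.619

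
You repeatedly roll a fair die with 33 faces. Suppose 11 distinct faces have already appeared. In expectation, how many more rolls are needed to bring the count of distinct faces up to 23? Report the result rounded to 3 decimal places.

From k distinct to k+1 distinct takes on average 33/(33-k) rolls.
Sum over k = 11,...,22: E = 33/22 + 33/21 + 33/20 + ... + 33/12 + 33/11 = 25.1409.

25.141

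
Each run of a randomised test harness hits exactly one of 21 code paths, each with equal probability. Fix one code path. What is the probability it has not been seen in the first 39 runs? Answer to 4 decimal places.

On each run the fixed code path fails to appear with probability 20/21.
P(still missing after 39) = (20/21)^39 = 0.14915.

0.1491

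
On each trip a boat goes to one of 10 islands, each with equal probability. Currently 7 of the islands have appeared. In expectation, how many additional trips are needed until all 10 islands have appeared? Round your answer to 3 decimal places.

From k distinct to k+1 distinct takes on average 10/(10-k) trips.
Sum over k = 7,...,9: E = 10/3 + 10/2 + 10/1 = 18.3333.

18.333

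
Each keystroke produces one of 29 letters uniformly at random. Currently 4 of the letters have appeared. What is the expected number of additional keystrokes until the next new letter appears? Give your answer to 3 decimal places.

Each keystroke yields a new letter with probability (29-4)/29 = 25/29, so the wait is geometric with mean 29/25.
E = 29/25 = 1.1600.

1.160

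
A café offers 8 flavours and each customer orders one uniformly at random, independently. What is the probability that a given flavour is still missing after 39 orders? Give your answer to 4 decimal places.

On each order the fixed flavour fails to appear with probability 7/8.
P(still missing after 39) = (7/8)^39 = 0.00547.

0.0055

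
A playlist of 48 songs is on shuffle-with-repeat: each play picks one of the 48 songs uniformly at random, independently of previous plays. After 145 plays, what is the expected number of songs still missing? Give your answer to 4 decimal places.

2.2670

For each song, P(unseen after 145) = (47/48)^145 = 0.04723.
By linearity of expectation, E[unseen] = 48·(47/48)^145 = 2.26700.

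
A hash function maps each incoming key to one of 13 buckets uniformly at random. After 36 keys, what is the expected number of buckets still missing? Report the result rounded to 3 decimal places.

0.729

For each bucket, P(unseen after 36) = (12/13)^36 = 0.0560.
By linearity of expectation, E[unseen] = 13·(12/13)^36 = 0.7286.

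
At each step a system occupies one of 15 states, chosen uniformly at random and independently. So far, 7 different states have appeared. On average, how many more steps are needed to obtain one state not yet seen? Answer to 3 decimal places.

1.875

Each step yields a new state with probability (15-7)/15 = 8/15, so the wait is geometric with mean 15/8.
E = 15/8 = 1.8750.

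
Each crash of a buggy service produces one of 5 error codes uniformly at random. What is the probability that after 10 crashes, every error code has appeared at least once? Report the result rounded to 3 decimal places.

Let A_i be the event that error code i is missing after 10 crashes. By inclusion–exclusion on the A_i,
P(all seen) = Σ_{j=0}^{5} (-1)^j C(5,j)((5-j)/5)^10
= 1.0000 - 0.5369 + 0.0605 - 0.0010 + 0.0000 - 0.0000
= 0.5225.

0.523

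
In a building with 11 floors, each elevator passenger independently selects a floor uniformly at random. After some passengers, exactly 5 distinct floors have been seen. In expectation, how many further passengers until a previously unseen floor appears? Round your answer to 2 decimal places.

The number of passengers until the next new floor is geometric with success probability 6/11, so its mean is 11/6.
E = 11/6 = 1.833.

1.83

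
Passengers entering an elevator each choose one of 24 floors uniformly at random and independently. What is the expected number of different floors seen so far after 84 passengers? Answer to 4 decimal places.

23.3276

For each floor, P(seen in 84 passengers) = 1 - (23/24)^84 = 0.97198.
By linearity of expectation, E[distinct seen] = 24·(1 - (23/24)^84) = 23.32763.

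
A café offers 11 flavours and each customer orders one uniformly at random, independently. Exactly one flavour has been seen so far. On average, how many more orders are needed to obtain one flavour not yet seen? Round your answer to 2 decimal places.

Each order yields a new flavour with probability (11-1)/11 = 10/11, so the wait is geometric with mean 11/10.
E = 11/10 = 1.100.

1.10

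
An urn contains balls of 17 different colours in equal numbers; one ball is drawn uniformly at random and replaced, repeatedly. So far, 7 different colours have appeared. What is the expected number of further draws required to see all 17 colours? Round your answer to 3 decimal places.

49.792

The wait to go from k to k+1 distinct colours is geometric with mean 17/(17-k).
Sum over k = 7,...,16: E = 17/10 + 17/9 + 17/8 + ... + 17/2 + 17/1 = 49.7925.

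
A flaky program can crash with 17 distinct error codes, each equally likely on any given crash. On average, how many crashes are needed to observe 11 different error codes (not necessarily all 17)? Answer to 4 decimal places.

Going from k to k+1 distinct takes a geometric number of crashes with mean 17/(17-k).
Sum over k = 0,...,10: E = 17/17 + 17/16 + 17/15 + ... + 17/8 + 17/7 = 16.82239.

16.8224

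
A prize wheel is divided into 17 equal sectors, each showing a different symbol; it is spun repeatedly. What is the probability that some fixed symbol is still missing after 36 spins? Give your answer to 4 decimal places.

On each spin the fixed symbol fails to appear with probability 16/17.
P(still missing after 36) = (16/17)^36 = 0.11276.

0.1128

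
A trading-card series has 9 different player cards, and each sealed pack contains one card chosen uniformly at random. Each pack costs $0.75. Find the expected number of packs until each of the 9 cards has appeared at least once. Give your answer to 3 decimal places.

25.461

After k distinct cards have appeared, the next pack gives a new one with probability (9-k)/9, so the expected wait for the (k+1)-th is 9/(9-k).
E[T] = 9/9 + 9/8 + 9/7 + ... + 9/2 + 9/1 = 9·H_{9}.
H_{9} = 2.8290, so E[T] = 25.4607.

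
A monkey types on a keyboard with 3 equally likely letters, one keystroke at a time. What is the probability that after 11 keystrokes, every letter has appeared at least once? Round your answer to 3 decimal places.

0.965

By inclusion–exclusion over which letters are missing,
P(all seen) = Σ_{j=0}^{3} (-1)^j C(3,j)((3-j)/3)^11
= 1.0000 - 0.0347 + 0.0000 - 0.0000
= 0.9653.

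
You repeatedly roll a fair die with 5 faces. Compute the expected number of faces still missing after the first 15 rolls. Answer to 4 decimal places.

For each face, P(unseen after 15) = (4/5)^15 = 0.03518.
By linearity of expectation, E[unseen] = 5·(4/5)^15 = 0.17592.

0.1759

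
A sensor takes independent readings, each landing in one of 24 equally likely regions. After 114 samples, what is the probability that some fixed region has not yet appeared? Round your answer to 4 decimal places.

0.0078

On each sample the fixed region fails to appear with probability 23/24.
P(still missing after 114) = (23/24)^114 = 0.00781.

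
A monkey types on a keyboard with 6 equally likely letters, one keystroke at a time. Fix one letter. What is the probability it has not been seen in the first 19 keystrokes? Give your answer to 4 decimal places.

0.0313

On each keystroke the fixed letter fails to appear with probability 5/6.
P(still missing after 19) = (5/6)^19 = 0.03130.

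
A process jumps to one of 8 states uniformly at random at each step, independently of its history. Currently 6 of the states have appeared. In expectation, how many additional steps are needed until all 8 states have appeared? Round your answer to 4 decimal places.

12.0000

From k distinct to k+1 distinct takes on average 8/(8-k) steps.
Sum over k = 6,...,7: E = 8/2 + 8/1 = 12.00000.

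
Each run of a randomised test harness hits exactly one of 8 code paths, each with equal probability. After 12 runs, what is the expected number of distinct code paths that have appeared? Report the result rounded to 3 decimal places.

6.389

For each code path, P(seen in 12 runs) = 1 - (7/8)^12 = 0.7986.
By linearity of expectation, E[distinct seen] = 8·(1 - (7/8)^12) = 6.3887.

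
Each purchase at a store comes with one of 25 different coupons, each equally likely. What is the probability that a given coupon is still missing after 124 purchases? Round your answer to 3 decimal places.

Each purchase misses the fixed coupon with probability (25-1)/25 = 24/25, independently.
P(still missing after 124) = (24/25)^124 = 0.0063.

0.006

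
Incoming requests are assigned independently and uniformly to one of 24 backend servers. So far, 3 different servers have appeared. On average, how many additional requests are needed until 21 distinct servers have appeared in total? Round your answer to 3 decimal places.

From k distinct to k+1 distinct takes on average 24/(24-k) requests.
Sum over k = 3,...,20: E = 24/21 + 24/20 + 24/19 + ... + 24/5 + 24/4 = 43.4886.

43.489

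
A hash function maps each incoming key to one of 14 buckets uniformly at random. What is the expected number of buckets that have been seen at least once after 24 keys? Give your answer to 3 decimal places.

11.636

For each bucket, P(seen in 24 keys) = 1 - (13/14)^24 = 0.8311.
By linearity of expectation, E[distinct seen] = 14·(1 - (13/14)^24) = 11.6357.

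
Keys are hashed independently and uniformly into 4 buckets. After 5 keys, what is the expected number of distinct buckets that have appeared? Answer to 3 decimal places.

3.051

For each bucket, P(seen in 5 keys) = 1 - (3/4)^5 = 0.7627.
By linearity of expectation, E[distinct seen] = 4·(1 - (3/4)^5) = 3.0508.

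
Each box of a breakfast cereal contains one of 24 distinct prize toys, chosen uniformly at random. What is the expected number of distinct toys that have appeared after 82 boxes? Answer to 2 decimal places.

For each toy, P(seen in 82 boxes) = 1 - (23/24)^82 = 0.969.
By linearity of expectation, E[distinct seen] = 24·(1 - (23/24)^82) = 23.268.

23.27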